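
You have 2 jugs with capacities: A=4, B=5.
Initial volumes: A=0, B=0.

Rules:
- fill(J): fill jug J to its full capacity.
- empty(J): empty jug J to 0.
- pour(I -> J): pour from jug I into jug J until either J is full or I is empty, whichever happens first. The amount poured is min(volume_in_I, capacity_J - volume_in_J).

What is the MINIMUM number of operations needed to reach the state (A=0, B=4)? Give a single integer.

Answer: 2

Derivation:
BFS from (A=0, B=0). One shortest path:
  1. fill(A) -> (A=4 B=0)
  2. pour(A -> B) -> (A=0 B=4)
Reached target in 2 moves.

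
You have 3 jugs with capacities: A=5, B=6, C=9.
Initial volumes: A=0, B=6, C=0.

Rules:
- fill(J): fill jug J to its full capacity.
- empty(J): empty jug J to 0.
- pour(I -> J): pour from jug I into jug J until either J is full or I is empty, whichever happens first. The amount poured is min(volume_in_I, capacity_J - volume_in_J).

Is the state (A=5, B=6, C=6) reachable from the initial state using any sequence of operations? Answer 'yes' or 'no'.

Answer: yes

Derivation:
BFS from (A=0, B=6, C=0):
  1. fill(A) -> (A=5 B=6 C=0)
  2. pour(B -> C) -> (A=5 B=0 C=6)
  3. fill(B) -> (A=5 B=6 C=6)
Target reached → yes.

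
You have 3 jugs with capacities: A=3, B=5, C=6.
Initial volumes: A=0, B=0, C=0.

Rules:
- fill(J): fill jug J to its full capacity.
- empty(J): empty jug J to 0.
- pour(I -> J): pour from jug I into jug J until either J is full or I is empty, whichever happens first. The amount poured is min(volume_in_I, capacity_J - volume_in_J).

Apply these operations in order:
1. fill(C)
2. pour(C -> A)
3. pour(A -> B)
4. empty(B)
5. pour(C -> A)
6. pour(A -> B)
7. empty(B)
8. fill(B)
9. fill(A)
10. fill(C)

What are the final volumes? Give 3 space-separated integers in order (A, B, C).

Answer: 3 5 6

Derivation:
Step 1: fill(C) -> (A=0 B=0 C=6)
Step 2: pour(C -> A) -> (A=3 B=0 C=3)
Step 3: pour(A -> B) -> (A=0 B=3 C=3)
Step 4: empty(B) -> (A=0 B=0 C=3)
Step 5: pour(C -> A) -> (A=3 B=0 C=0)
Step 6: pour(A -> B) -> (A=0 B=3 C=0)
Step 7: empty(B) -> (A=0 B=0 C=0)
Step 8: fill(B) -> (A=0 B=5 C=0)
Step 9: fill(A) -> (A=3 B=5 C=0)
Step 10: fill(C) -> (A=3 B=5 C=6)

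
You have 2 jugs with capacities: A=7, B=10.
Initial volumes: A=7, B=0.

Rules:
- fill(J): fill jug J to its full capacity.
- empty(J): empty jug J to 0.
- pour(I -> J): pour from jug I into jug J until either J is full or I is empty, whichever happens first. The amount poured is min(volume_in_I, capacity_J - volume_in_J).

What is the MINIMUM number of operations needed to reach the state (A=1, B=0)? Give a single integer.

Answer: 8

Derivation:
BFS from (A=7, B=0). One shortest path:
  1. pour(A -> B) -> (A=0 B=7)
  2. fill(A) -> (A=7 B=7)
  3. pour(A -> B) -> (A=4 B=10)
  4. empty(B) -> (A=4 B=0)
  5. pour(A -> B) -> (A=0 B=4)
  6. fill(A) -> (A=7 B=4)
  7. pour(A -> B) -> (A=1 B=10)
  8. empty(B) -> (A=1 B=0)
Reached target in 8 moves.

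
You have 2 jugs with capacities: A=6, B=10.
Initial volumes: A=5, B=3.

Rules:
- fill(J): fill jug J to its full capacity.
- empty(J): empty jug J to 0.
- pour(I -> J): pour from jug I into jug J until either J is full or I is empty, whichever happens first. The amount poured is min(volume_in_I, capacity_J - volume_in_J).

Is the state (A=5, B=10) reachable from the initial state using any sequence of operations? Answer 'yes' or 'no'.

Answer: yes

Derivation:
BFS from (A=5, B=3):
  1. fill(B) -> (A=5 B=10)
Target reached → yes.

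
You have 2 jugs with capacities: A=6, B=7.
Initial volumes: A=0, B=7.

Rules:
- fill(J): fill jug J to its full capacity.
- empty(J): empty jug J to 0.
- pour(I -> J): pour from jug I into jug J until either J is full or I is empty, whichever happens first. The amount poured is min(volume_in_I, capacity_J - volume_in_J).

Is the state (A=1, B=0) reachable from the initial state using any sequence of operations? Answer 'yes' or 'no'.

Answer: yes

Derivation:
BFS from (A=0, B=7):
  1. pour(B -> A) -> (A=6 B=1)
  2. empty(A) -> (A=0 B=1)
  3. pour(B -> A) -> (A=1 B=0)
Target reached → yes.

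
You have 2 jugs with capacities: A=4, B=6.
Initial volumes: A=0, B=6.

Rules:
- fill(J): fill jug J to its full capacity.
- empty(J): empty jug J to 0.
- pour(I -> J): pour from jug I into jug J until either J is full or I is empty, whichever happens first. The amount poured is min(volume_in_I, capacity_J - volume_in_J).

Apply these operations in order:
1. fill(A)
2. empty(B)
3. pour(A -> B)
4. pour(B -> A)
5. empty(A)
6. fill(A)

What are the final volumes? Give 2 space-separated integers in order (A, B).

Answer: 4 0

Derivation:
Step 1: fill(A) -> (A=4 B=6)
Step 2: empty(B) -> (A=4 B=0)
Step 3: pour(A -> B) -> (A=0 B=4)
Step 4: pour(B -> A) -> (A=4 B=0)
Step 5: empty(A) -> (A=0 B=0)
Step 6: fill(A) -> (A=4 B=0)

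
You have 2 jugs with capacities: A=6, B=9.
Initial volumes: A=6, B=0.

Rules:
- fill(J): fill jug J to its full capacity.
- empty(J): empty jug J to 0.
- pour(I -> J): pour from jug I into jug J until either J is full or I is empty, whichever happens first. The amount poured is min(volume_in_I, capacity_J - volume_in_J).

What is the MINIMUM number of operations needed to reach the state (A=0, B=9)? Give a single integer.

Answer: 2

Derivation:
BFS from (A=6, B=0). One shortest path:
  1. empty(A) -> (A=0 B=0)
  2. fill(B) -> (A=0 B=9)
Reached target in 2 moves.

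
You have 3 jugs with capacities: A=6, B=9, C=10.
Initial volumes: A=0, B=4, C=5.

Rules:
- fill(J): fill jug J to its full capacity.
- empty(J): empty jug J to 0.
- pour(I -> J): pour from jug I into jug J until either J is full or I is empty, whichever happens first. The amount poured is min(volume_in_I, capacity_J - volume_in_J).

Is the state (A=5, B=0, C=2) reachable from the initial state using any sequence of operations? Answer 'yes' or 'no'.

BFS from (A=0, B=4, C=5):
  1. fill(A) -> (A=6 B=4 C=5)
  2. pour(A -> B) -> (A=1 B=9 C=5)
  3. empty(B) -> (A=1 B=0 C=5)
  4. pour(A -> B) -> (A=0 B=1 C=5)
  5. pour(C -> A) -> (A=5 B=1 C=0)
  6. fill(C) -> (A=5 B=1 C=10)
  7. pour(C -> B) -> (A=5 B=9 C=2)
  8. empty(B) -> (A=5 B=0 C=2)
Target reached → yes.

Answer: yes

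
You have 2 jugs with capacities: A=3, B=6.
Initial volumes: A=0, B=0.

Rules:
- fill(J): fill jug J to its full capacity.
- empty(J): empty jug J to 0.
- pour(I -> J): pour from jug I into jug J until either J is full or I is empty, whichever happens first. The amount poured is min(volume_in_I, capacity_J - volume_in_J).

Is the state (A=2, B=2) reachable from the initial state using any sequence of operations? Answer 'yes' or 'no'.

Answer: no

Derivation:
BFS explored all 6 reachable states.
Reachable set includes: (0,0), (0,3), (0,6), (3,0), (3,3), (3,6)
Target (A=2, B=2) not in reachable set → no.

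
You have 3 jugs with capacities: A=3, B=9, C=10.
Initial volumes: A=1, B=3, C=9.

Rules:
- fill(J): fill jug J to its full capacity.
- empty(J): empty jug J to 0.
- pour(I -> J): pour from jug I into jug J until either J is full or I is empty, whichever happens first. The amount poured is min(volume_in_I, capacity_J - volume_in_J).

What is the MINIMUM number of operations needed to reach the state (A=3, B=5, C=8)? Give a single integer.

BFS from (A=1, B=3, C=9). One shortest path:
  1. pour(B -> C) -> (A=1 B=2 C=10)
  2. pour(C -> A) -> (A=3 B=2 C=8)
  3. pour(A -> B) -> (A=0 B=5 C=8)
  4. fill(A) -> (A=3 B=5 C=8)
Reached target in 4 moves.

Answer: 4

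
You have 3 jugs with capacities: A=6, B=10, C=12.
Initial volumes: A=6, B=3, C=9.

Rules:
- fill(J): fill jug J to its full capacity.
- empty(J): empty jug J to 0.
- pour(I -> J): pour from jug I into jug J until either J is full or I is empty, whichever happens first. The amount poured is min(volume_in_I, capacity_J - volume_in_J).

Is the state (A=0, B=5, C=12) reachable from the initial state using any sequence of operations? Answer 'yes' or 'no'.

Answer: yes

Derivation:
BFS from (A=6, B=3, C=9):
  1. empty(A) -> (A=0 B=3 C=9)
  2. fill(C) -> (A=0 B=3 C=12)
  3. pour(C -> B) -> (A=0 B=10 C=5)
  4. empty(B) -> (A=0 B=0 C=5)
  5. pour(C -> B) -> (A=0 B=5 C=0)
  6. fill(C) -> (A=0 B=5 C=12)
Target reached → yes.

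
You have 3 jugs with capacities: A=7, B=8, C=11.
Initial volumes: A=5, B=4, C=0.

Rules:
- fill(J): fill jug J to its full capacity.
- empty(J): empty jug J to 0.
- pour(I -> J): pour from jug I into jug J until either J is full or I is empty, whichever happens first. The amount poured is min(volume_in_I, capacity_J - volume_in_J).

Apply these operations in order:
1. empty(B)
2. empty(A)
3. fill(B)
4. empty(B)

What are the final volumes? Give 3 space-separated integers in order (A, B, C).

Answer: 0 0 0

Derivation:
Step 1: empty(B) -> (A=5 B=0 C=0)
Step 2: empty(A) -> (A=0 B=0 C=0)
Step 3: fill(B) -> (A=0 B=8 C=0)
Step 4: empty(B) -> (A=0 B=0 C=0)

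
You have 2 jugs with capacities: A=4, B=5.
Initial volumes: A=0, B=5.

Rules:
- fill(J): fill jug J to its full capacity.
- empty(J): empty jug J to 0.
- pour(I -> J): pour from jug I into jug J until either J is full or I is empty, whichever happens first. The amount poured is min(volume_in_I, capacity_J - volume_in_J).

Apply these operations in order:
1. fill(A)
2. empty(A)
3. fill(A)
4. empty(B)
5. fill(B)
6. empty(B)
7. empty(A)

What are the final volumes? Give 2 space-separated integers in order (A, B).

Answer: 0 0

Derivation:
Step 1: fill(A) -> (A=4 B=5)
Step 2: empty(A) -> (A=0 B=5)
Step 3: fill(A) -> (A=4 B=5)
Step 4: empty(B) -> (A=4 B=0)
Step 5: fill(B) -> (A=4 B=5)
Step 6: empty(B) -> (A=4 B=0)
Step 7: empty(A) -> (A=0 B=0)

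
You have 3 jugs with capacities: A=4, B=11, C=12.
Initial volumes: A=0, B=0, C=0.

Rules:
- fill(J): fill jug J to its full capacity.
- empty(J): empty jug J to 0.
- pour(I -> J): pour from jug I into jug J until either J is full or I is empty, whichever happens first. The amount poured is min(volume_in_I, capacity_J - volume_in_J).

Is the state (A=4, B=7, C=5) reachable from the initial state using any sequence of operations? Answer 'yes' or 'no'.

BFS from (A=0, B=0, C=0):
  1. fill(A) -> (A=4 B=0 C=0)
  2. fill(C) -> (A=4 B=0 C=12)
  3. pour(A -> B) -> (A=0 B=4 C=12)
  4. pour(C -> B) -> (A=0 B=11 C=5)
  5. pour(B -> A) -> (A=4 B=7 C=5)
Target reached → yes.

Answer: yes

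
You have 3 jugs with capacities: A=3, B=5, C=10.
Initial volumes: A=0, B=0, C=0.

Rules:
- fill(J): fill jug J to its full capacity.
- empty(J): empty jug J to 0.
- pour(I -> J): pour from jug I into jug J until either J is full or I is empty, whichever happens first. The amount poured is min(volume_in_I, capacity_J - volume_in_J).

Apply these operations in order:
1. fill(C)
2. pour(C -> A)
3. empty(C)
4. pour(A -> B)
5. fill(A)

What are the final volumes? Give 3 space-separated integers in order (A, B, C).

Answer: 3 3 0

Derivation:
Step 1: fill(C) -> (A=0 B=0 C=10)
Step 2: pour(C -> A) -> (A=3 B=0 C=7)
Step 3: empty(C) -> (A=3 B=0 C=0)
Step 4: pour(A -> B) -> (A=0 B=3 C=0)
Step 5: fill(A) -> (A=3 B=3 C=0)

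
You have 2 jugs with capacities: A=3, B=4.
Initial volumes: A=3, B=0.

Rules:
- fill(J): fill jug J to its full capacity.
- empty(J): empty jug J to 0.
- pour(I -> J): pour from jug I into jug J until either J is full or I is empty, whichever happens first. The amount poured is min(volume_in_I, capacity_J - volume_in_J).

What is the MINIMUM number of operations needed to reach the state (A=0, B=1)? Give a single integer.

BFS from (A=3, B=0). One shortest path:
  1. empty(A) -> (A=0 B=0)
  2. fill(B) -> (A=0 B=4)
  3. pour(B -> A) -> (A=3 B=1)
  4. empty(A) -> (A=0 B=1)
Reached target in 4 moves.

Answer: 4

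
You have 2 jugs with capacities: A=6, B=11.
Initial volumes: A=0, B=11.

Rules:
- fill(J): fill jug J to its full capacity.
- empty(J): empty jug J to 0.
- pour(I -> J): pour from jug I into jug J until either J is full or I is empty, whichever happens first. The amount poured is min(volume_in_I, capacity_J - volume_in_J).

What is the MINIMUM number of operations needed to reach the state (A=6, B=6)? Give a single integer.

BFS from (A=0, B=11). One shortest path:
  1. fill(A) -> (A=6 B=11)
  2. empty(B) -> (A=6 B=0)
  3. pour(A -> B) -> (A=0 B=6)
  4. fill(A) -> (A=6 B=6)
Reached target in 4 moves.

Answer: 4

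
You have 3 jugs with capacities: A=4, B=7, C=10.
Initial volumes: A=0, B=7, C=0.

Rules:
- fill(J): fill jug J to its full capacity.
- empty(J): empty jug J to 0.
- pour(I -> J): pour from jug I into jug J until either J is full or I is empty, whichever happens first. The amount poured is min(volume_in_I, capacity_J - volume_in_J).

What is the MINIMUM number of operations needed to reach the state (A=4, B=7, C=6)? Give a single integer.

Answer: 2

Derivation:
BFS from (A=0, B=7, C=0). One shortest path:
  1. fill(C) -> (A=0 B=7 C=10)
  2. pour(C -> A) -> (A=4 B=7 C=6)
Reached target in 2 moves.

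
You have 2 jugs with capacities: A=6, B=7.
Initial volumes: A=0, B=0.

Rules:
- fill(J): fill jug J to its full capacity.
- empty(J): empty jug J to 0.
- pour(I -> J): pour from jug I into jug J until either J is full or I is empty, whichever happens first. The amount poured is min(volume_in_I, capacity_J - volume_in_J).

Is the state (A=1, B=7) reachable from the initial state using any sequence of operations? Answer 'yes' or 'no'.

BFS from (A=0, B=0):
  1. fill(B) -> (A=0 B=7)
  2. pour(B -> A) -> (A=6 B=1)
  3. empty(A) -> (A=0 B=1)
  4. pour(B -> A) -> (A=1 B=0)
  5. fill(B) -> (A=1 B=7)
Target reached → yes.

Answer: yes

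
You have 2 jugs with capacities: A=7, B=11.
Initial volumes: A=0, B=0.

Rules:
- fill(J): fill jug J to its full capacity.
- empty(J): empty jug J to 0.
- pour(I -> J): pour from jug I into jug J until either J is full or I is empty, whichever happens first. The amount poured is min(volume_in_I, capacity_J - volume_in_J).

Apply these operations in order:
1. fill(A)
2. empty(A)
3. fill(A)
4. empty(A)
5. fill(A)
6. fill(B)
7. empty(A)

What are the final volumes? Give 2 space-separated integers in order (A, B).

Answer: 0 11

Derivation:
Step 1: fill(A) -> (A=7 B=0)
Step 2: empty(A) -> (A=0 B=0)
Step 3: fill(A) -> (A=7 B=0)
Step 4: empty(A) -> (A=0 B=0)
Step 5: fill(A) -> (A=7 B=0)
Step 6: fill(B) -> (A=7 B=11)
Step 7: empty(A) -> (A=0 B=11)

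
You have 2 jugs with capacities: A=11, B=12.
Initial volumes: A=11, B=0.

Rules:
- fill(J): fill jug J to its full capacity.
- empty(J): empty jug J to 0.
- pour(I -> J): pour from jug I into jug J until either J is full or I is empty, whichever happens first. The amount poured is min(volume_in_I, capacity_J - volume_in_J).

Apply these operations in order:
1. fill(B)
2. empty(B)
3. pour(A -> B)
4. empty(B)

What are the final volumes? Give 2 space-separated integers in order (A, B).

Answer: 0 0

Derivation:
Step 1: fill(B) -> (A=11 B=12)
Step 2: empty(B) -> (A=11 B=0)
Step 3: pour(A -> B) -> (A=0 B=11)
Step 4: empty(B) -> (A=0 B=0)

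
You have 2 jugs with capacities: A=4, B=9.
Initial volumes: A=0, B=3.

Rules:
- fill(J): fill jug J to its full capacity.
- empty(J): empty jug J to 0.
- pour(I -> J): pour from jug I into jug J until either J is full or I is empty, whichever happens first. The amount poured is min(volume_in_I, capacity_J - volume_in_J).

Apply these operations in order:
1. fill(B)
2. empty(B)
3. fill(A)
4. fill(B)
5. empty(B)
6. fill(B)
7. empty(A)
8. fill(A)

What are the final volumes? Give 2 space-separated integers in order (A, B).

Answer: 4 9

Derivation:
Step 1: fill(B) -> (A=0 B=9)
Step 2: empty(B) -> (A=0 B=0)
Step 3: fill(A) -> (A=4 B=0)
Step 4: fill(B) -> (A=4 B=9)
Step 5: empty(B) -> (A=4 B=0)
Step 6: fill(B) -> (A=4 B=9)
Step 7: empty(A) -> (A=0 B=9)
Step 8: fill(A) -> (A=4 B=9)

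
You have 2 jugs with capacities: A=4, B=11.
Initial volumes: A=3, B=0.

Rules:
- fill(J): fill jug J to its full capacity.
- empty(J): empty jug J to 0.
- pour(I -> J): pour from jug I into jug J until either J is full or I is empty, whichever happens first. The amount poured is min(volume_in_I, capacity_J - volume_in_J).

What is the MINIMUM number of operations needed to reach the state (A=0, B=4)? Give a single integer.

BFS from (A=3, B=0). One shortest path:
  1. fill(A) -> (A=4 B=0)
  2. pour(A -> B) -> (A=0 B=4)
Reached target in 2 moves.

Answer: 2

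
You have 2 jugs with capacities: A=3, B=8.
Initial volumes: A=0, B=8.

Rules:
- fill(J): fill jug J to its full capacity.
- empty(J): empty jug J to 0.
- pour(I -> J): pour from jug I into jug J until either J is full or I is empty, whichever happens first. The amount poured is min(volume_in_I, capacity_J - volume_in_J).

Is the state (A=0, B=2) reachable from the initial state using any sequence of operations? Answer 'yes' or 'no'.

BFS from (A=0, B=8):
  1. pour(B -> A) -> (A=3 B=5)
  2. empty(A) -> (A=0 B=5)
  3. pour(B -> A) -> (A=3 B=2)
  4. empty(A) -> (A=0 B=2)
Target reached → yes.

Answer: yes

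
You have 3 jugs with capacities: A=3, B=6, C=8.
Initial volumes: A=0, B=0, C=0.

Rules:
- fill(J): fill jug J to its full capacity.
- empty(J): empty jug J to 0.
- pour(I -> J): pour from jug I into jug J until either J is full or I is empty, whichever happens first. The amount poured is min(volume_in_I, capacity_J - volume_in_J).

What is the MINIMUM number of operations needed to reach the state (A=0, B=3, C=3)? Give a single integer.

BFS from (A=0, B=0, C=0). One shortest path:
  1. fill(B) -> (A=0 B=6 C=0)
  2. pour(B -> A) -> (A=3 B=3 C=0)
  3. pour(A -> C) -> (A=0 B=3 C=3)
Reached target in 3 moves.

Answer: 3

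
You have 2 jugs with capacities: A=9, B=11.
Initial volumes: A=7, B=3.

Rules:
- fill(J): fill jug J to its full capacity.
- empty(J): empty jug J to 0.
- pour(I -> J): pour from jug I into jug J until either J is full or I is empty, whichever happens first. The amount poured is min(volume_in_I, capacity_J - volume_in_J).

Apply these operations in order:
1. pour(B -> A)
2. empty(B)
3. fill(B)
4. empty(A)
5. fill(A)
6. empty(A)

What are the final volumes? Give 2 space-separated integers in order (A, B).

Step 1: pour(B -> A) -> (A=9 B=1)
Step 2: empty(B) -> (A=9 B=0)
Step 3: fill(B) -> (A=9 B=11)
Step 4: empty(A) -> (A=0 B=11)
Step 5: fill(A) -> (A=9 B=11)
Step 6: empty(A) -> (A=0 B=11)

Answer: 0 11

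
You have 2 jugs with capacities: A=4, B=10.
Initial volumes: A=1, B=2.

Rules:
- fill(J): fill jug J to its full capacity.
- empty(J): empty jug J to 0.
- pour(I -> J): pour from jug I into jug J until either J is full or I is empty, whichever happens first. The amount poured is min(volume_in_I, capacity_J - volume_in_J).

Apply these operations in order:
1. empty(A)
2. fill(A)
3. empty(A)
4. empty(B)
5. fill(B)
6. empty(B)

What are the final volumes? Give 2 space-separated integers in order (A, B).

Answer: 0 0

Derivation:
Step 1: empty(A) -> (A=0 B=2)
Step 2: fill(A) -> (A=4 B=2)
Step 3: empty(A) -> (A=0 B=2)
Step 4: empty(B) -> (A=0 B=0)
Step 5: fill(B) -> (A=0 B=10)
Step 6: empty(B) -> (A=0 B=0)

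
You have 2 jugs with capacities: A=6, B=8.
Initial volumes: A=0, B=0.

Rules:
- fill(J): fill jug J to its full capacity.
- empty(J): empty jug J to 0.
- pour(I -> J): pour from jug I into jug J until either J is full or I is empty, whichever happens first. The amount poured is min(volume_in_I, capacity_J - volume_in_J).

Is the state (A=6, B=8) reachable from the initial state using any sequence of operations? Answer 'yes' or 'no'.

Answer: yes

Derivation:
BFS from (A=0, B=0):
  1. fill(A) -> (A=6 B=0)
  2. fill(B) -> (A=6 B=8)
Target reached → yes.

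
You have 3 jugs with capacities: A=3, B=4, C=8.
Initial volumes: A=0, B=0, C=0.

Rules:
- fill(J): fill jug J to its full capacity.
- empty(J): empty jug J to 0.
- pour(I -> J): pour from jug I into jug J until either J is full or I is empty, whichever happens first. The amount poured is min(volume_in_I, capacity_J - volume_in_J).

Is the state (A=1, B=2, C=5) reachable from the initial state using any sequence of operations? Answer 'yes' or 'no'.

Answer: no

Derivation:
BFS explored all 138 reachable states.
Reachable set includes: (0,0,0), (0,0,1), (0,0,2), (0,0,3), (0,0,4), (0,0,5), (0,0,6), (0,0,7), (0,0,8), (0,1,0), (0,1,1), (0,1,2) ...
Target (A=1, B=2, C=5) not in reachable set → no.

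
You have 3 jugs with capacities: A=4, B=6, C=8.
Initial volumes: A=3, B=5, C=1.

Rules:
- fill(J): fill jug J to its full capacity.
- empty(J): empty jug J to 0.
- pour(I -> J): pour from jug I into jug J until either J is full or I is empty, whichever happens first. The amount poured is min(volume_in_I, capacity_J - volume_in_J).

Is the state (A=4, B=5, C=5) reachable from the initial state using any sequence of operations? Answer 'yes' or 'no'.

BFS from (A=3, B=5, C=1):
  1. fill(A) -> (A=4 B=5 C=1)
  2. pour(A -> C) -> (A=0 B=5 C=5)
  3. fill(A) -> (A=4 B=5 C=5)
Target reached → yes.

Answer: yes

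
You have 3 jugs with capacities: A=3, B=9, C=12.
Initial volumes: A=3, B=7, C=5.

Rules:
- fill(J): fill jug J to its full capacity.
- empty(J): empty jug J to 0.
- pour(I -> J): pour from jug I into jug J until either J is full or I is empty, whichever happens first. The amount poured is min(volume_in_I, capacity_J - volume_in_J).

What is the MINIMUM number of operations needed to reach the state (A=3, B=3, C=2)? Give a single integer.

BFS from (A=3, B=7, C=5). One shortest path:
  1. empty(B) -> (A=3 B=0 C=5)
  2. pour(A -> B) -> (A=0 B=3 C=5)
  3. pour(C -> A) -> (A=3 B=3 C=2)
Reached target in 3 moves.

Answer: 3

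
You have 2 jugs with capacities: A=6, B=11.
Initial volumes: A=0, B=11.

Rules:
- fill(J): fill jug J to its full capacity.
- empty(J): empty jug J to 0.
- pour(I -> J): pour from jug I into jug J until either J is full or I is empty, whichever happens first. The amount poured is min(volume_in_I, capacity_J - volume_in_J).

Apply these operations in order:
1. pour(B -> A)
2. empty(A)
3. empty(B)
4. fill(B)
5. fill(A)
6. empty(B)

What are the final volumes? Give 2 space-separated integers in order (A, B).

Answer: 6 0

Derivation:
Step 1: pour(B -> A) -> (A=6 B=5)
Step 2: empty(A) -> (A=0 B=5)
Step 3: empty(B) -> (A=0 B=0)
Step 4: fill(B) -> (A=0 B=11)
Step 5: fill(A) -> (A=6 B=11)
Step 6: empty(B) -> (A=6 B=0)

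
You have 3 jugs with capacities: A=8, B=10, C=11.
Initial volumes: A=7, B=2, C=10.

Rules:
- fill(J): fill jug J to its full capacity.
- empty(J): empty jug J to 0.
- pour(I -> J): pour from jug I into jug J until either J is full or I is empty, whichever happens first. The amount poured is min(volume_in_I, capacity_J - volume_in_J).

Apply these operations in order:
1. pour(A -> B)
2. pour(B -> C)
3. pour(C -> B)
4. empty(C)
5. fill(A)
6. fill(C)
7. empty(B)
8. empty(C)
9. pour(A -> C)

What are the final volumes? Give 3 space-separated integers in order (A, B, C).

Answer: 0 0 8

Derivation:
Step 1: pour(A -> B) -> (A=0 B=9 C=10)
Step 2: pour(B -> C) -> (A=0 B=8 C=11)
Step 3: pour(C -> B) -> (A=0 B=10 C=9)
Step 4: empty(C) -> (A=0 B=10 C=0)
Step 5: fill(A) -> (A=8 B=10 C=0)
Step 6: fill(C) -> (A=8 B=10 C=11)
Step 7: empty(B) -> (A=8 B=0 C=11)
Step 8: empty(C) -> (A=8 B=0 C=0)
Step 9: pour(A -> C) -> (A=0 B=0 C=8)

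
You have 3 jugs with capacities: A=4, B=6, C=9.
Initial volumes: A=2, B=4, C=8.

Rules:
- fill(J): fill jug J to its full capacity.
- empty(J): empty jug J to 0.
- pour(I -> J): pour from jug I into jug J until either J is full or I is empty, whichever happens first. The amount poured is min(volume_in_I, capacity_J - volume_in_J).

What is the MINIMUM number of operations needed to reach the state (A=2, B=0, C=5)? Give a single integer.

BFS from (A=2, B=4, C=8). One shortest path:
  1. fill(B) -> (A=2 B=6 C=8)
  2. pour(B -> C) -> (A=2 B=5 C=9)
  3. empty(C) -> (A=2 B=5 C=0)
  4. pour(B -> C) -> (A=2 B=0 C=5)
Reached target in 4 moves.

Answer: 4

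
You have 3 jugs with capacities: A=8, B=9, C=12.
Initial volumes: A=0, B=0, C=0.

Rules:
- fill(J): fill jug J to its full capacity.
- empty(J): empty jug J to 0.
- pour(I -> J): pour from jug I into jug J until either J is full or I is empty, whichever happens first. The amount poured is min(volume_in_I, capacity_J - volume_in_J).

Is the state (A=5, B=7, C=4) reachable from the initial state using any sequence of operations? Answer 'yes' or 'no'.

Answer: no

Derivation:
BFS explored all 554 reachable states.
Reachable set includes: (0,0,0), (0,0,1), (0,0,2), (0,0,3), (0,0,4), (0,0,5), (0,0,6), (0,0,7), (0,0,8), (0,0,9), (0,0,10), (0,0,11) ...
Target (A=5, B=7, C=4) not in reachable set → no.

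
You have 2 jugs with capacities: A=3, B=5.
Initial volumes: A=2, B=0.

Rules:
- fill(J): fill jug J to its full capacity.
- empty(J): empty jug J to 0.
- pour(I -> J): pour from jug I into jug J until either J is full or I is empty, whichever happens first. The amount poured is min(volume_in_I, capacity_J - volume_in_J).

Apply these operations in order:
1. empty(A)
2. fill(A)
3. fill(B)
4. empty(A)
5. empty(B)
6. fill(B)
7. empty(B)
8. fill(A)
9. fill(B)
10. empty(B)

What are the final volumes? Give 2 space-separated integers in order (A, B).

Answer: 3 0

Derivation:
Step 1: empty(A) -> (A=0 B=0)
Step 2: fill(A) -> (A=3 B=0)
Step 3: fill(B) -> (A=3 B=5)
Step 4: empty(A) -> (A=0 B=5)
Step 5: empty(B) -> (A=0 B=0)
Step 6: fill(B) -> (A=0 B=5)
Step 7: empty(B) -> (A=0 B=0)
Step 8: fill(A) -> (A=3 B=0)
Step 9: fill(B) -> (A=3 B=5)
Step 10: empty(B) -> (A=3 B=0)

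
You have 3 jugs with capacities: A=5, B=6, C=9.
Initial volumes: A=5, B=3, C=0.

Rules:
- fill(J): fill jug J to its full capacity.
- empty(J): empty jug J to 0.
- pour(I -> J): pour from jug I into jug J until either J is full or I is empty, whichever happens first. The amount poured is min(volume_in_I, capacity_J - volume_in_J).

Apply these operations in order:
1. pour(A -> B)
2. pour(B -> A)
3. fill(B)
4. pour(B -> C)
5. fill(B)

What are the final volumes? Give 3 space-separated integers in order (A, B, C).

Step 1: pour(A -> B) -> (A=2 B=6 C=0)
Step 2: pour(B -> A) -> (A=5 B=3 C=0)
Step 3: fill(B) -> (A=5 B=6 C=0)
Step 4: pour(B -> C) -> (A=5 B=0 C=6)
Step 5: fill(B) -> (A=5 B=6 C=6)

Answer: 5 6 6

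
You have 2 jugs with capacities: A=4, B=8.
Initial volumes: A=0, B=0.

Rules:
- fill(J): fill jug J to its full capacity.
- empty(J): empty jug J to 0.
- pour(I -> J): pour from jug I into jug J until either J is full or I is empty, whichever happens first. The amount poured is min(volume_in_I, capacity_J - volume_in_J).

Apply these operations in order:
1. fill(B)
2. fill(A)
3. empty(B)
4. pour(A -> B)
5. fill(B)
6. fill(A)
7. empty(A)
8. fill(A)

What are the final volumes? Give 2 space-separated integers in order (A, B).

Answer: 4 8

Derivation:
Step 1: fill(B) -> (A=0 B=8)
Step 2: fill(A) -> (A=4 B=8)
Step 3: empty(B) -> (A=4 B=0)
Step 4: pour(A -> B) -> (A=0 B=4)
Step 5: fill(B) -> (A=0 B=8)
Step 6: fill(A) -> (A=4 B=8)
Step 7: empty(A) -> (A=0 B=8)
Step 8: fill(A) -> (A=4 B=8)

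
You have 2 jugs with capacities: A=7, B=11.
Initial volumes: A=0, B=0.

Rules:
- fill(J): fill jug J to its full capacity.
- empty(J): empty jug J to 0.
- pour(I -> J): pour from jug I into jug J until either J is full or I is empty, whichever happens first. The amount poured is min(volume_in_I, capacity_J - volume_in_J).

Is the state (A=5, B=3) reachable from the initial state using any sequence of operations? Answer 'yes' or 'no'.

BFS explored all 36 reachable states.
Reachable set includes: (0,0), (0,1), (0,2), (0,3), (0,4), (0,5), (0,6), (0,7), (0,8), (0,9), (0,10), (0,11) ...
Target (A=5, B=3) not in reachable set → no.

Answer: no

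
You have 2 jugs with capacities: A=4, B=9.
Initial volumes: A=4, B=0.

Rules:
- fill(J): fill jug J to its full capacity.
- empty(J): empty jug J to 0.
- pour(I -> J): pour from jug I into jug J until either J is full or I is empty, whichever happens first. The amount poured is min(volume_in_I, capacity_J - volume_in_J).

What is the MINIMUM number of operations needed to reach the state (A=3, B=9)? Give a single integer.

BFS from (A=4, B=0). One shortest path:
  1. pour(A -> B) -> (A=0 B=4)
  2. fill(A) -> (A=4 B=4)
  3. pour(A -> B) -> (A=0 B=8)
  4. fill(A) -> (A=4 B=8)
  5. pour(A -> B) -> (A=3 B=9)
Reached target in 5 moves.

Answer: 5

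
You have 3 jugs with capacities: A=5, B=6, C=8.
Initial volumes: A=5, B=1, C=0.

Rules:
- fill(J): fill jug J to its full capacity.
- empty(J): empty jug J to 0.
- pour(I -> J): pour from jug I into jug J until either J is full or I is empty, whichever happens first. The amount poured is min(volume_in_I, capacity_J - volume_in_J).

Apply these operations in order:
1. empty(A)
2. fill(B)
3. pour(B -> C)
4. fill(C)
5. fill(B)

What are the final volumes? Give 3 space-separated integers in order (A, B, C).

Answer: 0 6 8

Derivation:
Step 1: empty(A) -> (A=0 B=1 C=0)
Step 2: fill(B) -> (A=0 B=6 C=0)
Step 3: pour(B -> C) -> (A=0 B=0 C=6)
Step 4: fill(C) -> (A=0 B=0 C=8)
Step 5: fill(B) -> (A=0 B=6 C=8)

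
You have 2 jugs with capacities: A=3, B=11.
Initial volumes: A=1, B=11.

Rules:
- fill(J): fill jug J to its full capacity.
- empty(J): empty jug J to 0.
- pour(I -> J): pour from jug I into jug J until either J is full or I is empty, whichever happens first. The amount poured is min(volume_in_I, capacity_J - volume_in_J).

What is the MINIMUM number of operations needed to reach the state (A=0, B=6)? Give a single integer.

Answer: 4

Derivation:
BFS from (A=1, B=11). One shortest path:
  1. pour(B -> A) -> (A=3 B=9)
  2. empty(A) -> (A=0 B=9)
  3. pour(B -> A) -> (A=3 B=6)
  4. empty(A) -> (A=0 B=6)
Reached target in 4 moves.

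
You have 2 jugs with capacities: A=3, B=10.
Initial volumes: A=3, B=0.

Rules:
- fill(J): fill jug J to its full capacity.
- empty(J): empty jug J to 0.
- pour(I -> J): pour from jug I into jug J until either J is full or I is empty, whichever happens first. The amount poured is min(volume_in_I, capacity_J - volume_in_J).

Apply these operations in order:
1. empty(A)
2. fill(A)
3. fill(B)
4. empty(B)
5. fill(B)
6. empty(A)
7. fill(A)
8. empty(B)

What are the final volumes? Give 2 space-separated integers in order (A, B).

Step 1: empty(A) -> (A=0 B=0)
Step 2: fill(A) -> (A=3 B=0)
Step 3: fill(B) -> (A=3 B=10)
Step 4: empty(B) -> (A=3 B=0)
Step 5: fill(B) -> (A=3 B=10)
Step 6: empty(A) -> (A=0 B=10)
Step 7: fill(A) -> (A=3 B=10)
Step 8: empty(B) -> (A=3 B=0)

Answer: 3 0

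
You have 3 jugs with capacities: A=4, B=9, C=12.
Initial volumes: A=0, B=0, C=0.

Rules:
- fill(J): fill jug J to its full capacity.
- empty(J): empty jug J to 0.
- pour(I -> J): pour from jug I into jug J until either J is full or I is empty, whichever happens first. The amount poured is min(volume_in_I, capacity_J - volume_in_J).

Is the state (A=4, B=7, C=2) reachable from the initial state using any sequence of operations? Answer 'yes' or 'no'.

Answer: yes

Derivation:
BFS from (A=0, B=0, C=0):
  1. fill(A) -> (A=4 B=0 C=0)
  2. fill(B) -> (A=4 B=9 C=0)
  3. pour(B -> C) -> (A=4 B=0 C=9)
  4. pour(A -> C) -> (A=1 B=0 C=12)
  5. pour(C -> B) -> (A=1 B=9 C=3)
  6. pour(B -> A) -> (A=4 B=6 C=3)
  7. pour(A -> C) -> (A=0 B=6 C=7)
  8. pour(B -> A) -> (A=4 B=2 C=7)
  9. pour(A -> C) -> (A=0 B=2 C=11)
  10. pour(B -> A) -> (A=2 B=0 C=11)
  11. pour(C -> B) -> (A=2 B=9 C=2)
  12. pour(B -> A) -> (A=4 B=7 C=2)
Target reached → yes.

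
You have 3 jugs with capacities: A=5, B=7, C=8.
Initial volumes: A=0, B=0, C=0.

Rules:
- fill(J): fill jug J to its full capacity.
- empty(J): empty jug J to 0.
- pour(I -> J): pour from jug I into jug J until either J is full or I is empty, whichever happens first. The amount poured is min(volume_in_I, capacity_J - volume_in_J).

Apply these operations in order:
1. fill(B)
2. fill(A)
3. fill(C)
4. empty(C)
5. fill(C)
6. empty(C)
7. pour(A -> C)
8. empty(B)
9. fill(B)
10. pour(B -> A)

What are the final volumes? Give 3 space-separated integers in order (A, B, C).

Answer: 5 2 5

Derivation:
Step 1: fill(B) -> (A=0 B=7 C=0)
Step 2: fill(A) -> (A=5 B=7 C=0)
Step 3: fill(C) -> (A=5 B=7 C=8)
Step 4: empty(C) -> (A=5 B=7 C=0)
Step 5: fill(C) -> (A=5 B=7 C=8)
Step 6: empty(C) -> (A=5 B=7 C=0)
Step 7: pour(A -> C) -> (A=0 B=7 C=5)
Step 8: empty(B) -> (A=0 B=0 C=5)
Step 9: fill(B) -> (A=0 B=7 C=5)
Step 10: pour(B -> A) -> (A=5 B=2 C=5)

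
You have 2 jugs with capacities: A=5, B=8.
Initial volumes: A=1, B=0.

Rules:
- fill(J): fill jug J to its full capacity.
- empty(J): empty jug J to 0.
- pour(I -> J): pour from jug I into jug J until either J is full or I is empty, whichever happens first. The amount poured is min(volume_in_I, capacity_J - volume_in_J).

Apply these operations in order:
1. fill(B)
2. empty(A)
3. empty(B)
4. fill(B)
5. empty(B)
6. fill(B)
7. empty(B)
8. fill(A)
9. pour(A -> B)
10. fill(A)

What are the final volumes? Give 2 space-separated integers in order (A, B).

Answer: 5 5

Derivation:
Step 1: fill(B) -> (A=1 B=8)
Step 2: empty(A) -> (A=0 B=8)
Step 3: empty(B) -> (A=0 B=0)
Step 4: fill(B) -> (A=0 B=8)
Step 5: empty(B) -> (A=0 B=0)
Step 6: fill(B) -> (A=0 B=8)
Step 7: empty(B) -> (A=0 B=0)
Step 8: fill(A) -> (A=5 B=0)
Step 9: pour(A -> B) -> (A=0 B=5)
Step 10: fill(A) -> (A=5 B=5)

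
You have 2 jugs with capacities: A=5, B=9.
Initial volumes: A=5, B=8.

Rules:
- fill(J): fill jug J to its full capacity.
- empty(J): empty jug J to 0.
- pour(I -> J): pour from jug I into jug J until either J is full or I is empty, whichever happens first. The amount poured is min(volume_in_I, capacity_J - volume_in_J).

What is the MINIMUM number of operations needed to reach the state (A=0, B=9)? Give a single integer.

Answer: 2

Derivation:
BFS from (A=5, B=8). One shortest path:
  1. empty(A) -> (A=0 B=8)
  2. fill(B) -> (A=0 B=9)
Reached target in 2 moves.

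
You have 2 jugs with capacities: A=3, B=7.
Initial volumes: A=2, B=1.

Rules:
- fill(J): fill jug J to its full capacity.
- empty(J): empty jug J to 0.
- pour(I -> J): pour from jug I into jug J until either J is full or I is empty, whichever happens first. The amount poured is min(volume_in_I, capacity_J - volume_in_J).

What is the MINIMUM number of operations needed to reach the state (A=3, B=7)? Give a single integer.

Answer: 2

Derivation:
BFS from (A=2, B=1). One shortest path:
  1. fill(A) -> (A=3 B=1)
  2. fill(B) -> (A=3 B=7)
Reached target in 2 moves.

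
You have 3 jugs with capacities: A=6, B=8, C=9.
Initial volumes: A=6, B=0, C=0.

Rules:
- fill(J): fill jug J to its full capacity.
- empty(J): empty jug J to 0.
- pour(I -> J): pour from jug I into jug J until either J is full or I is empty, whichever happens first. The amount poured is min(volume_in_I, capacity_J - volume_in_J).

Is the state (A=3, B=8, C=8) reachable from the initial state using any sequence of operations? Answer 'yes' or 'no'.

Answer: yes

Derivation:
BFS from (A=6, B=0, C=0):
  1. fill(B) -> (A=6 B=8 C=0)
  2. pour(A -> C) -> (A=0 B=8 C=6)
  3. fill(A) -> (A=6 B=8 C=6)
  4. pour(A -> C) -> (A=3 B=8 C=9)
  5. empty(C) -> (A=3 B=8 C=0)
  6. pour(B -> C) -> (A=3 B=0 C=8)
  7. fill(B) -> (A=3 B=8 C=8)
Target reached → yes.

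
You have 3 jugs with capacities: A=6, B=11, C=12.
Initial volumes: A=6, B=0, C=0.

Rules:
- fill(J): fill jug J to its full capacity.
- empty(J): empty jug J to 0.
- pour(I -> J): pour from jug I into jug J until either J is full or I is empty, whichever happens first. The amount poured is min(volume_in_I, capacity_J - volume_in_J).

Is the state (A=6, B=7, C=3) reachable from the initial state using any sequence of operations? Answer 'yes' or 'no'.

Answer: yes

Derivation:
BFS from (A=6, B=0, C=0):
  1. fill(B) -> (A=6 B=11 C=0)
  2. pour(B -> C) -> (A=6 B=0 C=11)
  3. fill(B) -> (A=6 B=11 C=11)
  4. pour(A -> C) -> (A=5 B=11 C=12)
  5. empty(C) -> (A=5 B=11 C=0)
  6. pour(B -> C) -> (A=5 B=0 C=11)
  7. pour(A -> C) -> (A=4 B=0 C=12)
  8. pour(C -> B) -> (A=4 B=11 C=1)
  9. pour(B -> A) -> (A=6 B=9 C=1)
  10. empty(A) -> (A=0 B=9 C=1)
  11. pour(B -> A) -> (A=6 B=3 C=1)
  12. pour(A -> C) -> (A=0 B=3 C=7)
  13. pour(B -> A) -> (A=3 B=0 C=7)
  14. pour(C -> B) -> (A=3 B=7 C=0)
  15. pour(A -> C) -> (A=0 B=7 C=3)
  16. fill(A) -> (A=6 B=7 C=3)
Target reached → yes.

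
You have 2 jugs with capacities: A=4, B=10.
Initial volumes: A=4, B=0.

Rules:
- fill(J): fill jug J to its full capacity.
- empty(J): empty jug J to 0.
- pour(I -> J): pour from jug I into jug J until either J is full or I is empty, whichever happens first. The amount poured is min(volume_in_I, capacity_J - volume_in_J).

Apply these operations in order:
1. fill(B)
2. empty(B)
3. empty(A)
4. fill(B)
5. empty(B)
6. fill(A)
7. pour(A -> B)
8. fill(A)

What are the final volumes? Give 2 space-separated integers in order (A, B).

Answer: 4 4

Derivation:
Step 1: fill(B) -> (A=4 B=10)
Step 2: empty(B) -> (A=4 B=0)
Step 3: empty(A) -> (A=0 B=0)
Step 4: fill(B) -> (A=0 B=10)
Step 5: empty(B) -> (A=0 B=0)
Step 6: fill(A) -> (A=4 B=0)
Step 7: pour(A -> B) -> (A=0 B=4)
Step 8: fill(A) -> (A=4 B=4)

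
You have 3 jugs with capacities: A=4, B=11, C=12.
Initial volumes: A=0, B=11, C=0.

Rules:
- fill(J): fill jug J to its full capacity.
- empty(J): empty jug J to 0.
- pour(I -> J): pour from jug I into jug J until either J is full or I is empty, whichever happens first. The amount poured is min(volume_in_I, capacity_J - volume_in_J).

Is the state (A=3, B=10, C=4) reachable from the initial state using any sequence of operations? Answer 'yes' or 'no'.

Answer: no

Derivation:
BFS explored all 450 reachable states.
Reachable set includes: (0,0,0), (0,0,1), (0,0,2), (0,0,3), (0,0,4), (0,0,5), (0,0,6), (0,0,7), (0,0,8), (0,0,9), (0,0,10), (0,0,11) ...
Target (A=3, B=10, C=4) not in reachable set → no.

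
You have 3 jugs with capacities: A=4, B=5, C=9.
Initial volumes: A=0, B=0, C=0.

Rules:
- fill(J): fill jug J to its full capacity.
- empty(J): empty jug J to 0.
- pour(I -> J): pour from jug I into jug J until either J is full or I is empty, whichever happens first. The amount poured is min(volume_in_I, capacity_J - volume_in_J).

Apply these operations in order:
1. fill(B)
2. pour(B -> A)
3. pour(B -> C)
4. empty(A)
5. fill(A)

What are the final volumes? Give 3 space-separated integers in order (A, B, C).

Step 1: fill(B) -> (A=0 B=5 C=0)
Step 2: pour(B -> A) -> (A=4 B=1 C=0)
Step 3: pour(B -> C) -> (A=4 B=0 C=1)
Step 4: empty(A) -> (A=0 B=0 C=1)
Step 5: fill(A) -> (A=4 B=0 C=1)

Answer: 4 0 1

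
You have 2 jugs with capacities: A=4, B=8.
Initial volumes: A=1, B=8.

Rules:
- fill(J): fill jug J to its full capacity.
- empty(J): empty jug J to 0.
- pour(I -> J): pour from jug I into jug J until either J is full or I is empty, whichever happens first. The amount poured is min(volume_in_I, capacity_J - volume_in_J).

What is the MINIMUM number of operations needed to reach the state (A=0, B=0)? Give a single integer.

BFS from (A=1, B=8). One shortest path:
  1. empty(A) -> (A=0 B=8)
  2. empty(B) -> (A=0 B=0)
Reached target in 2 moves.

Answer: 2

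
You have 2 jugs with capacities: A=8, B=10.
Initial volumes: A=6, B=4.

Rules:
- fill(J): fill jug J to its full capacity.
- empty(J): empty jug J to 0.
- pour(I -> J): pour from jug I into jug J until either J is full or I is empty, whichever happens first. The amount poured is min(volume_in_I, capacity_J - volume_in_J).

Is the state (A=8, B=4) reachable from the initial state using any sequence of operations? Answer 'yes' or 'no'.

BFS from (A=6, B=4):
  1. fill(A) -> (A=8 B=4)
Target reached → yes.

Answer: yes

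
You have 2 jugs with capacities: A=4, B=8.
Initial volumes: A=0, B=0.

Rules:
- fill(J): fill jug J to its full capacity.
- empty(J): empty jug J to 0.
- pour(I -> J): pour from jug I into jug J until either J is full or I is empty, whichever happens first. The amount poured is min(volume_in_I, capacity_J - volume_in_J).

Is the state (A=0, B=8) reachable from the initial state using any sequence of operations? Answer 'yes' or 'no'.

Answer: yes

Derivation:
BFS from (A=0, B=0):
  1. fill(B) -> (A=0 B=8)
Target reached → yes.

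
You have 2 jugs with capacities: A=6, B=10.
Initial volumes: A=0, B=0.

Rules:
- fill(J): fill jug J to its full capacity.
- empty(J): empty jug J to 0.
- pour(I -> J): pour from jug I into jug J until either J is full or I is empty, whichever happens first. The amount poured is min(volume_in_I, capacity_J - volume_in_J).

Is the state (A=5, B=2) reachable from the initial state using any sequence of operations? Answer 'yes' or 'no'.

BFS explored all 16 reachable states.
Reachable set includes: (0,0), (0,2), (0,4), (0,6), (0,8), (0,10), (2,0), (2,10), (4,0), (4,10), (6,0), (6,2) ...
Target (A=5, B=2) not in reachable set → no.

Answer: no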